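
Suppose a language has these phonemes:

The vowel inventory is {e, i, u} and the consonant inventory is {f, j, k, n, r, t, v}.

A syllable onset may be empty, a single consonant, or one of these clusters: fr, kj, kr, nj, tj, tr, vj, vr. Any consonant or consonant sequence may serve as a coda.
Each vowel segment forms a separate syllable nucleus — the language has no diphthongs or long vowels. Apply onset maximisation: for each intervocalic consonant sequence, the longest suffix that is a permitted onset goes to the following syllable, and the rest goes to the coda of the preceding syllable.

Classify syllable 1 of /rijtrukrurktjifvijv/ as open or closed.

closed

The vowels are i, u, u, i, i — 5 nuclei, so 5 syllables.
Between /i/ (V1) and /u/ (V2): /jtr/ — longest licit onset from the right is /tr/, leaving /j/ as coda.
Between /u/ (V2) and /u/ (V3): /kr/ is a licit onset in full, so it all attaches to the next syllable.
Between /u/ (V3) and /i/ (V4): cluster /rktj/ — the longest permitted-onset suffix is /tj/; onset = /tj/, preceding coda = /rk/.
Between /i/ (V4) and /i/ (V5): /fv/; trying suffixes from longest down, /v/ is the first permitted one, so coda /f/ | onset /v/.
So the parse is rij.tru.krurk.tjif.vijv.
Syllable 1 is /rij/ with coda /j/, so it is closed.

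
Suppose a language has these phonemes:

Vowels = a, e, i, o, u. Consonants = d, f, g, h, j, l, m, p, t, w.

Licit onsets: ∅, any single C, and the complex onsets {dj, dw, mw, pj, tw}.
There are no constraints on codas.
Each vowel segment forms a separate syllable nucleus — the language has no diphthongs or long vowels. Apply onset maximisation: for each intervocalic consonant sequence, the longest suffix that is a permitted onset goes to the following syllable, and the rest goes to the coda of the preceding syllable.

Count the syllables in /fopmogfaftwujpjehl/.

5

Nuclei (vowels): o, o, a, u, e → 5 syllables.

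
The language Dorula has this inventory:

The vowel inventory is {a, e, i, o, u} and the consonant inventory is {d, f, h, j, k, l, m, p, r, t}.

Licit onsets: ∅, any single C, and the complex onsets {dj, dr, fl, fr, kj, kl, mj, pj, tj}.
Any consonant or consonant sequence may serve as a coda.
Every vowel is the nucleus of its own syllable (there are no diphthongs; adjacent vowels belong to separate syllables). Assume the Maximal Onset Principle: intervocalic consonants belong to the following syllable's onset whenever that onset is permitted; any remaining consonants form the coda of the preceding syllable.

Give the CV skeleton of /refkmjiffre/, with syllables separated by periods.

CVCC.CCVC.CCV

Nuclei (vowels): e, i, e → 3 syllables.
V1 /e/ – V2 /i/: cluster /fkmj/ — the longest permitted-onset suffix is /mj/; onset = /mj/, preceding coda = /fk/.
V2 /i/ – V3 /e/: cluster /ffr/ — the longest permitted-onset suffix is /fr/; onset = /fr/, preceding coda = /f/.
Syllabification: refk.mjif.fre.
Mapping each syllable to C/V: /refk/ → CVCC, /mjif/ → CCVC, /fre/ → CCV.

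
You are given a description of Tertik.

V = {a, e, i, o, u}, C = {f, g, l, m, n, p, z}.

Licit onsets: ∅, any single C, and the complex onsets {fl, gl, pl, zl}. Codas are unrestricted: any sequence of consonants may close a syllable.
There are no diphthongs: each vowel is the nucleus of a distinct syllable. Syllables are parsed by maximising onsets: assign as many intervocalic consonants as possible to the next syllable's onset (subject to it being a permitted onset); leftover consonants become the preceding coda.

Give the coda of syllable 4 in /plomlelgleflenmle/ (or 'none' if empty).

Vowels present: o, e, e, e, e; each is a nucleus, giving 5 syllables.
σ1/σ2 boundary: /ml/ splits as /m/ + /l/ (/l/ is the longest suffix that is a licit onset).
σ2/σ3 boundary: cluster /lgl/ — the longest permitted-onset suffix is /gl/; onset = /gl/, preceding coda = /l/.
σ3/σ4 boundary: cluster /fl/ — /fl/ is itself a permitted onset, so the whole cluster goes right; preceding coda = ∅.
σ4/σ5 boundary: cluster /nml/ — the longest permitted-onset suffix is /l/; onset = /l/, preceding coda = /nm/.
Syllabification: plom.lel.gle.flenm.le.
Syllable 4 is /flenm/: onset /fl/, nucleus /e/, coda /nm/.

nm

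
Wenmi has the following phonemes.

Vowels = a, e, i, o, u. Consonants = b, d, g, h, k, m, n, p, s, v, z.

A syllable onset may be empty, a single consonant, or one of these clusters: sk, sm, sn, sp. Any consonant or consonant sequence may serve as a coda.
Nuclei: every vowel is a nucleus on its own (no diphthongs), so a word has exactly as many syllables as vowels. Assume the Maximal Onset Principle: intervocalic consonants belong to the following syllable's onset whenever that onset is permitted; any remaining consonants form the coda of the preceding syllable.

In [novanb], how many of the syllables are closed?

Nuclei (vowels): o, a → 2 syllables.
Between /o/ (V1) and /a/ (V2): /v/ is a single consonant, so it becomes the next onset.
So the parse is no.vanb.
Classifying each syllable: /no/ (open), /vanb/ (closed).
Closed syllables: 1.

1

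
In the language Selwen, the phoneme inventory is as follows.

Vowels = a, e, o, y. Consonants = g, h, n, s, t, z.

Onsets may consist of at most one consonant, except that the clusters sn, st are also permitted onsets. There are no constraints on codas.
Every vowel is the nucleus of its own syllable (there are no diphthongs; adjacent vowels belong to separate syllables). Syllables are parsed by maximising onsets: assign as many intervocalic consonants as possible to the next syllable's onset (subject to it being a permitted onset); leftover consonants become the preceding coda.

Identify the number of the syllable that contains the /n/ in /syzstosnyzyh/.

The vowels are y, o, y, y — 4 nuclei, so 4 syllables.
Between /y/ (V1) and /o/ (V2): /zst/ — longest licit onset from the right is /st/, leaving /z/ as coda.
Between /o/ (V2) and /y/ (V3): /sn/ — entire cluster is a permitted onset → onset /sn/, coda ∅.
Between /y/ (V3) and /y/ (V4): just /z/ — single C goes to the following onset.
Result: syz.sto.sny.zyh.
The /n/ is in the onset of syllable 3 (/sny/).

3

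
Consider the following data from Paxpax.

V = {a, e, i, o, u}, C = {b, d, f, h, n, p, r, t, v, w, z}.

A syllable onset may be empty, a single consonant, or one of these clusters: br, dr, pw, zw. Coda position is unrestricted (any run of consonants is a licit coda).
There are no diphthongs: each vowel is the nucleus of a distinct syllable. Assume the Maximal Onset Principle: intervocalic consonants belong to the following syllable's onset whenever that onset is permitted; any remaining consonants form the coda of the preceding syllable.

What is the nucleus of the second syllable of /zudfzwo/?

Vowels present: u, o; each is a nucleus, giving 2 syllables.
The second nucleus (vowel 2 from the left) is /o/.

o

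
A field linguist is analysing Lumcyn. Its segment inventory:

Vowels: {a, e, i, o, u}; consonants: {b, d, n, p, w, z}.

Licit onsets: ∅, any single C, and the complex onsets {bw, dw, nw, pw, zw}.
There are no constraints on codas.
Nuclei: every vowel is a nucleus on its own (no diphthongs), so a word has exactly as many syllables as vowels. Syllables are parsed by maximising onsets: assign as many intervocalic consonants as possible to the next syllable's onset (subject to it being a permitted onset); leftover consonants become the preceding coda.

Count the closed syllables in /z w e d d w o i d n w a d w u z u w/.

The vowels are e, o, i, a, u, u — 6 nuclei, so 6 syllables.
σ1/σ2 boundary: /ddw/ splits as /d/ + /dw/ (/dw/ is the longest suffix that is a licit onset).
σ2/σ3 boundary: nothing intervenes; syllable break is V.V.
σ3/σ4 boundary: /dnw/ splits as /d/ + /nw/ (/nw/ is the longest suffix that is a licit onset).
σ4/σ5 boundary: cluster /dw/ — /dw/ is itself a permitted onset, so the whole cluster goes right; preceding coda = ∅.
σ5/σ6 boundary: just /z/ — single C goes to the following onset.
Putting it together: zwed.dwo.id.nwa.dwu.zuw.
Classifying each syllable: /zwed/ (closed), /dwo/ (open), /id/ (closed), /nwa/ (open), /dwu/ (open), /zuw/ (closed).
Closed syllables: 3.

3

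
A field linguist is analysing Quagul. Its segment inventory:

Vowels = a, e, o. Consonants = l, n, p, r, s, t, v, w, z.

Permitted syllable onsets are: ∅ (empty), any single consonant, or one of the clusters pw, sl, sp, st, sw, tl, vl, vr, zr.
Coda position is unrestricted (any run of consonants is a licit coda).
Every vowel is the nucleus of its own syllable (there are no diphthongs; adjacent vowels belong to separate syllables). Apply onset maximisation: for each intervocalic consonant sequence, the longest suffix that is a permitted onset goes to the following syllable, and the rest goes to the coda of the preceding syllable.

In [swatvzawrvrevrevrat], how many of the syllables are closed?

Nuclei (vowels): a, a, e, e, a → 5 syllables.
σ1/σ2 boundary: /tvz/ — longest licit onset from the right is /z/, leaving /tv/ as coda.
σ2/σ3 boundary: /wrvr/; trying suffixes from longest down, /vr/ is the first permitted one, so coda /wr/ | onset /vr/.
σ3/σ4 boundary: cluster /vr/ — /vr/ is itself a permitted onset, so the whole cluster goes right; preceding coda = ∅.
σ4/σ5 boundary: cluster /vr/ — /vr/ is itself a permitted onset, so the whole cluster goes right; preceding coda = ∅.
Result: swatv.zawr.vre.vre.vrat.
Classifying each syllable: /swatv/ (closed), /zawr/ (closed), /vre/ (open), /vre/ (open), /vrat/ (closed).
Closed syllables: 3.

3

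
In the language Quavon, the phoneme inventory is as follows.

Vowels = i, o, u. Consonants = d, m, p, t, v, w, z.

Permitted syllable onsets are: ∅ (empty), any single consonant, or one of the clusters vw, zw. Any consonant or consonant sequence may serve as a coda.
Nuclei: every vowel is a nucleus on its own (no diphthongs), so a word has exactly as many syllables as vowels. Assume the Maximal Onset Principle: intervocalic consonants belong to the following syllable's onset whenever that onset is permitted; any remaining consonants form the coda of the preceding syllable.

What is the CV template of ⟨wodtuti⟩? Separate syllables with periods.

The vowels are o, u, i — 3 nuclei, so 3 syllables.
Between /o/ (V1) and /u/ (V2): /dt/; trying suffixes from longest down, /t/ is the first permitted one, so coda /d/ | onset /t/.
Between /u/ (V2) and /i/ (V3): just /t/ — single C goes to the following onset.
Putting it together: wod.tu.ti.
Mapping each syllable to C/V: /wod/ → CVC, /tu/ → CV, /ti/ → CV.

CVC.CV.CV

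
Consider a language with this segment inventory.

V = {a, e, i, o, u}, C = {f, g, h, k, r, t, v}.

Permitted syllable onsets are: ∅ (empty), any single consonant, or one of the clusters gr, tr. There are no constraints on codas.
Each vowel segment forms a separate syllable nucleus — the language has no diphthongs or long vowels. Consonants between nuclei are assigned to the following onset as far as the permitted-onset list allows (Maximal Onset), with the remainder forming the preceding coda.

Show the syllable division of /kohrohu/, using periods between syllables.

The vowels are o, o, u — 3 nuclei, so 3 syllables.
Between /o/ (V1) and /o/ (V2): /hr/ — longest licit onset from the right is /r/, leaving /h/ as coda.
Between /o/ (V2) and /u/ (V3): /h/ is a single consonant, so it becomes the next onset.

koh.ro.hu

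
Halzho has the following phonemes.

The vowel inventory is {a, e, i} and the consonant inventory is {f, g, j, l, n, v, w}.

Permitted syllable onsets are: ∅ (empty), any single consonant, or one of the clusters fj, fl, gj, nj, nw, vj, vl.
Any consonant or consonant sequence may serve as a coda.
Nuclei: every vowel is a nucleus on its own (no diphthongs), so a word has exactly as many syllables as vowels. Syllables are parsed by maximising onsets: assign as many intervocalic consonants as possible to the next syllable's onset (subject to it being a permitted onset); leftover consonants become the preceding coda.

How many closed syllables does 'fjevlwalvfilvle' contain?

The vowels are e, a, i, e — 4 nuclei, so 4 syllables.
σ1/σ2 boundary: /vlw/ — longest licit onset from the right is /w/, leaving /vl/ as coda.
σ2/σ3 boundary: /lvf/ — longest licit onset from the right is /f/, leaving /lv/ as coda.
σ3/σ4 boundary: /lvl/; trying suffixes from longest down, /vl/ is the first permitted one, so coda /l/ | onset /vl/.
Syllabification: fjevl.walv.fil.vle.
Classifying each syllable: /fjevl/ (closed), /walv/ (closed), /fil/ (closed), /vle/ (open).
Closed syllables: 3.

3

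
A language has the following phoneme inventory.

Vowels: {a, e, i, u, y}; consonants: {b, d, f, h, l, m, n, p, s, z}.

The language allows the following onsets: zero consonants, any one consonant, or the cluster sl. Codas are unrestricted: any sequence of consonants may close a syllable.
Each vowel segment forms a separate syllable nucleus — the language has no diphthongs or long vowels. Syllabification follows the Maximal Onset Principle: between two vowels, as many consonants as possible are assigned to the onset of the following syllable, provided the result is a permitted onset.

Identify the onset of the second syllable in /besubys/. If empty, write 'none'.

s

The vowels are e, u, y — 3 nuclei, so 3 syllables.
/e…u/ gap (V1→V2): just /s/ — single C goes to the following onset.
/u…y/ gap (V2→V3): just /b/ — single C goes to the following onset.
Result: be.su.bys.
Syllable 2 is /su/: onset /s/, nucleus /u/, coda ∅.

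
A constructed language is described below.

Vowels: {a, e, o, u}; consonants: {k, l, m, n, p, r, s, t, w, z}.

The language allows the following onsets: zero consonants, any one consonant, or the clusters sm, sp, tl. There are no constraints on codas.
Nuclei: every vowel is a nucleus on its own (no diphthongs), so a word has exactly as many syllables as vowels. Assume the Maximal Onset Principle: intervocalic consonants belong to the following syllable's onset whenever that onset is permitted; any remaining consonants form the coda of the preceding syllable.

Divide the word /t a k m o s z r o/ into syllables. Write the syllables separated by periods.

Vowels present: a, o, o; each is a nucleus, giving 3 syllables.
/a…o/ gap (V1→V2): cluster /km/ — the longest permitted-onset suffix is /m/; onset = /m/, preceding coda = /k/.
/o…o/ gap (V2→V3): /szr/ splits as /sz/ + /r/ (/r/ is the longest suffix that is a licit onset).

tak.mosz.ro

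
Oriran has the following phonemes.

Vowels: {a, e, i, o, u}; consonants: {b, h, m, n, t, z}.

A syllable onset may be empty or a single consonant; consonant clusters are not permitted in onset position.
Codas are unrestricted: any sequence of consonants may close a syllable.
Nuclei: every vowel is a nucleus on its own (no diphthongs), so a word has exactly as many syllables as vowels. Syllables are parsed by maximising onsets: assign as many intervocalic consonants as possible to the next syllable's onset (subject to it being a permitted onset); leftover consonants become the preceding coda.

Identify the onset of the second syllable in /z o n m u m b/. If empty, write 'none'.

Vowels present: o, u; each is a nucleus, giving 2 syllables.
Between /o/ (V1) and /u/ (V2): /nm/ — longest licit onset from the right is /m/, leaving /n/ as coda.
Syllabification: zon.mumb.
Syllable 2 is /mumb/: onset /m/, nucleus /u/, coda /mb/.

m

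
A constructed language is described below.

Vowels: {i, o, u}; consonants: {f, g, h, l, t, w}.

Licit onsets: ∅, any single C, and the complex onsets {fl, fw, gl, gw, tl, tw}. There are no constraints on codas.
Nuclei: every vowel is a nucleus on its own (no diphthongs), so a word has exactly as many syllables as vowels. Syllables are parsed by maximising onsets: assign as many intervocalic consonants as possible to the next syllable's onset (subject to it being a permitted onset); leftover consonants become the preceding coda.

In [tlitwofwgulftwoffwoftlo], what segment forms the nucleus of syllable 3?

u

The vowels are i, o, u, o, o, o — 6 nuclei, so 6 syllables.
The third nucleus (vowel 3 from the left) is /u/.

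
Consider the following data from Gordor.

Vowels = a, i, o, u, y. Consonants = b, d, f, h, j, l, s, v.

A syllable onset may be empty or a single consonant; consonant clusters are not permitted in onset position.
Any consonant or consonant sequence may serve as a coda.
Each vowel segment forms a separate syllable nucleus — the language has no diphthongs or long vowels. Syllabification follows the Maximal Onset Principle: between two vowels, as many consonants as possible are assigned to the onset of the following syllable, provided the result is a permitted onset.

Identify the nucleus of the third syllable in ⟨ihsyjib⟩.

i

The vowels are i, y, i — 3 nuclei, so 3 syllables.
The third nucleus (vowel 3 from the left) is /i/.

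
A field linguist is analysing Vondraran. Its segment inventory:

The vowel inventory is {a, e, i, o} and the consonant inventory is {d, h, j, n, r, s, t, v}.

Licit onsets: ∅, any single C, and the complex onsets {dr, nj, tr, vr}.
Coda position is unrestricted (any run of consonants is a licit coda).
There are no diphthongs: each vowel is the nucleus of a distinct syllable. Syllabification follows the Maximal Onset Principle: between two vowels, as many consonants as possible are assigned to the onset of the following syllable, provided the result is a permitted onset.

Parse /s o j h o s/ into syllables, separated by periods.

Vowels present: o, o; each is a nucleus, giving 2 syllables.
Between /o/ (V1) and /o/ (V2): /jh/ splits as /j/ + /h/ (/h/ is the longest suffix that is a licit onset).

soj.hos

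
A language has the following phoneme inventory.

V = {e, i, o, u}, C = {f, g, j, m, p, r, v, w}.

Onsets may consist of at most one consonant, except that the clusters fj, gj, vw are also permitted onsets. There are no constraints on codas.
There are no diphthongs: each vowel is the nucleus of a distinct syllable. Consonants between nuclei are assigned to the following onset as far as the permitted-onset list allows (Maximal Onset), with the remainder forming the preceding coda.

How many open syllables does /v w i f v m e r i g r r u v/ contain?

The vowels are i, e, i, u — 4 nuclei, so 4 syllables.
/i…e/ gap (V1→V2): cluster /fvm/ — the longest permitted-onset suffix is /m/; onset = /m/, preceding coda = /fv/.
/e…i/ gap (V2→V3): just /r/ — single C goes to the following onset.
/i…u/ gap (V3→V4): /grr/ splits as /gr/ + /r/ (/r/ is the longest suffix that is a licit onset).
Putting it together: vwifv.me.rigr.ruv.
Classifying each syllable: /vwifv/ (closed), /me/ (open), /rigr/ (closed), /ruv/ (closed).
Open syllables: 1.

1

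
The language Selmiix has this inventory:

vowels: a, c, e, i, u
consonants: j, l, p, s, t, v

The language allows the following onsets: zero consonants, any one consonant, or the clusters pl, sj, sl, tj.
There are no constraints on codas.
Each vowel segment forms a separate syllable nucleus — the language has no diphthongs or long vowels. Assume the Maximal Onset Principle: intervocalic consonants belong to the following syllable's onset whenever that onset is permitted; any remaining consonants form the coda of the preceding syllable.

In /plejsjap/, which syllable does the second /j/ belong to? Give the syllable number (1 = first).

The vowels are e, a — 2 nuclei, so 2 syllables.
/e…a/ gap (V1→V2): /jsj/ — longest licit onset from the right is /sj/, leaving /j/ as coda.
Result: plej.sjap.
The second /j/ is in the onset of syllable 2 (/sjap/).

2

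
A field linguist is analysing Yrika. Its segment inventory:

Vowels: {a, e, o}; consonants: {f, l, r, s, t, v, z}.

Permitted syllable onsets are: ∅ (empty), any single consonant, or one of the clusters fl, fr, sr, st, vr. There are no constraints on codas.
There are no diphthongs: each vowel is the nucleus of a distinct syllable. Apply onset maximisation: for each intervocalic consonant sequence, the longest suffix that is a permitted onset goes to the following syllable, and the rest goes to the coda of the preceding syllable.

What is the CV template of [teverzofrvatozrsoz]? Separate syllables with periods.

Vowels present: e, e, o, a, o, o; each is a nucleus, giving 6 syllables.
/e…e/ gap (V1→V2): /v/ is a single consonant, so it becomes the next onset.
/e…o/ gap (V2→V3): /rz/ — longest licit onset from the right is /z/, leaving /r/ as coda.
/o…a/ gap (V3→V4): /frv/; trying suffixes from longest down, /v/ is the first permitted one, so coda /fr/ | onset /v/.
/a…o/ gap (V4→V5): just /t/ — single C goes to the following onset.
/o…o/ gap (V5→V6): /zrs/ — longest licit onset from the right is /s/, leaving /zr/ as coda.
Putting it together: te.ver.zofr.va.tozr.soz.
Mapping each syllable to C/V: /te/ → CV, /ver/ → CVC, /zofr/ → CVCC, /va/ → CV, /tozr/ → CVCC, /soz/ → CVC.

CV.CVC.CVCC.CV.CVCC.CVC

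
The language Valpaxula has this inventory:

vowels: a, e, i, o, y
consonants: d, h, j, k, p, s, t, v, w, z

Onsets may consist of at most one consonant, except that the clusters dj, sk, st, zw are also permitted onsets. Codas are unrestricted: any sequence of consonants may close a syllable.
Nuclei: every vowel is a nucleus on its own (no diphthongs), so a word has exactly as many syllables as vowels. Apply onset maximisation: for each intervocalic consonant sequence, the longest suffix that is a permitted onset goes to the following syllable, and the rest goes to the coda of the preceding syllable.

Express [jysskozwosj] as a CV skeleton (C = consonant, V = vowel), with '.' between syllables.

CVC.CCV.CCVCC

Vowels present: y, o, o; each is a nucleus, giving 3 syllables.
/y…o/ gap (V1→V2): cluster /ssk/ — the longest permitted-onset suffix is /sk/; onset = /sk/, preceding coda = /s/.
/o…o/ gap (V2→V3): /zw/ — entire cluster is a permitted onset → onset /zw/, coda ∅.
Syllabification: jys.sko.zwosj.
Mapping each syllable to C/V: /jys/ → CVC, /sko/ → CCV, /zwosj/ → CCVCC.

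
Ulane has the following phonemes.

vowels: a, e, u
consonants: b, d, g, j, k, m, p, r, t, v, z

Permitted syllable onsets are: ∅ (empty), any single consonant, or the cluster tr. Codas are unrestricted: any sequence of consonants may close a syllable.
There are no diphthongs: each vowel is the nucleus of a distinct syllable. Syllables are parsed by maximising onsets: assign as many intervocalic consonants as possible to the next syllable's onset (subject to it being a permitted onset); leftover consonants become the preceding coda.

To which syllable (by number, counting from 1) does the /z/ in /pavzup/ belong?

2

Vowels present: a, u; each is a nucleus, giving 2 syllables.
σ1/σ2 boundary: /vz/; trying suffixes from longest down, /z/ is the first permitted one, so coda /v/ | onset /z/.
Syllabification: pav.zup.
The /z/ is in the onset of syllable 2 (/zup/).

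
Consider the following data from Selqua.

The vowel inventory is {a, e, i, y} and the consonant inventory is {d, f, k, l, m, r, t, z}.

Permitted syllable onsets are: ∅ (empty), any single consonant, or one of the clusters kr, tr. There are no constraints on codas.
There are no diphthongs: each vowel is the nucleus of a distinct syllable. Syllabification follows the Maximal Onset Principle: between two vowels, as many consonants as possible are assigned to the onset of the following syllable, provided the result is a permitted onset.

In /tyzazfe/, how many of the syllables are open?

The vowels are y, a, e — 3 nuclei, so 3 syllables.
Between /y/ (V1) and /a/ (V2): just /z/ — single C goes to the following onset.
Between /a/ (V2) and /e/ (V3): /zf/; trying suffixes from longest down, /f/ is the first permitted one, so coda /z/ | onset /f/.
Result: ty.zaz.fe.
Classifying each syllable: /ty/ (open), /zaz/ (closed), /fe/ (open).
Open syllables: 2.

2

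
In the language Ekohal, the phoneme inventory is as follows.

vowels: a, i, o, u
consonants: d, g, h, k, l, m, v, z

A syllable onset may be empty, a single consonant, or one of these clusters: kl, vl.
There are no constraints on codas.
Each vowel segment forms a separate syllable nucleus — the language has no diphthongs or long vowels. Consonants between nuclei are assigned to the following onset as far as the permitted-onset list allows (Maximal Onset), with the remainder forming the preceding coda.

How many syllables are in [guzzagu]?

The vowels are u, a, u — 3 nuclei, so 3 syllables.

3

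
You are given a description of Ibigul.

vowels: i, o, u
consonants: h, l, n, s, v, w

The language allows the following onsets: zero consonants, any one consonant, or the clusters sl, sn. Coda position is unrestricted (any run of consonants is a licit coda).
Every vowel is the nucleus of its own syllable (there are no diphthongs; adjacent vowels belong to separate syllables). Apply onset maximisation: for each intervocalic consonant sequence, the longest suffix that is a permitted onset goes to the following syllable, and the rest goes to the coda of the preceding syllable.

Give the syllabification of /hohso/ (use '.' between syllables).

hoh.so

Vowels present: o, o; each is a nucleus, giving 2 syllables.
/o…o/ gap (V1→V2): /hs/ splits as /h/ + /s/ (/s/ is the longest suffix that is a licit onset).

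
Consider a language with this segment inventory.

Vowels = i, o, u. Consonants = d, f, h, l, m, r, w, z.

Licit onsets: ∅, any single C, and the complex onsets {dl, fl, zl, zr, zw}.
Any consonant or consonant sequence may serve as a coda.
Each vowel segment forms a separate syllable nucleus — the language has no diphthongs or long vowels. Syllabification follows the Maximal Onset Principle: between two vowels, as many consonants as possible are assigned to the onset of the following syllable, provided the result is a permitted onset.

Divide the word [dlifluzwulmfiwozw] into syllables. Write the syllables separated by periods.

Nuclei (vowels): i, u, u, i, o → 5 syllables.
/i…u/ gap (V1→V2): cluster /fl/ — /fl/ is itself a permitted onset, so the whole cluster goes right; preceding coda = ∅.
/u…u/ gap (V2→V3): /zw/ — entire cluster is a permitted onset → onset /zw/, coda ∅.
/u…i/ gap (V3→V4): /lmf/; trying suffixes from longest down, /f/ is the first permitted one, so coda /lm/ | onset /f/.
/i…o/ gap (V4→V5): just /w/ — single C goes to the following onset.

dli.flu.zwulm.fi.wozw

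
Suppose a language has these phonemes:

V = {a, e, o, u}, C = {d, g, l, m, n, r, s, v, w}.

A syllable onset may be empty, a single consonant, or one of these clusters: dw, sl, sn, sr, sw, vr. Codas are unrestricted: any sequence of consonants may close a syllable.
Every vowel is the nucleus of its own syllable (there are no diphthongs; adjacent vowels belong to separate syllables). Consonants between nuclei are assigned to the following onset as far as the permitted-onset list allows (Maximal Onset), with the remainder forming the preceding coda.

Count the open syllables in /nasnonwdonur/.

2

Nuclei (vowels): a, o, o, u → 4 syllables.
/a…o/ gap (V1→V2): /sn/ is a licit onset in full, so it all attaches to the next syllable.
/o…o/ gap (V2→V3): /nwd/ — longest licit onset from the right is /d/, leaving /nw/ as coda.
/o…u/ gap (V3→V4): just /n/ — single C goes to the following onset.
So the parse is na.snonw.do.nur.
Classifying each syllable: /na/ (open), /snonw/ (closed), /do/ (open), /nur/ (closed).
Open syllables: 2.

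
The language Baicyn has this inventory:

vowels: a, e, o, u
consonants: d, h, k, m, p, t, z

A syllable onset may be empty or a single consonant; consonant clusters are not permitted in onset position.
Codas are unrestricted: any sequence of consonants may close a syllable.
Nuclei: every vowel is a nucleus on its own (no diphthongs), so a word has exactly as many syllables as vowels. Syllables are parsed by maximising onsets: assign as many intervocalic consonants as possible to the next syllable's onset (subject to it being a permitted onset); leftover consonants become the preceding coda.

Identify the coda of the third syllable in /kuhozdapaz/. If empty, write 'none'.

Nuclei (vowels): u, o, a, a → 4 syllables.
V1 /u/ – V2 /o/: just /h/ — single C goes to the following onset.
V2 /o/ – V3 /a/: /zd/; trying suffixes from longest down, /d/ is the first permitted one, so coda /z/ | onset /d/.
V3 /a/ – V4 /a/: /p/ → onset of the next syllable (single consonants are always licit onsets).
Result: ku.hoz.da.paz.
Syllable 3 is /da/: onset /d/, nucleus /a/, coda ∅.

none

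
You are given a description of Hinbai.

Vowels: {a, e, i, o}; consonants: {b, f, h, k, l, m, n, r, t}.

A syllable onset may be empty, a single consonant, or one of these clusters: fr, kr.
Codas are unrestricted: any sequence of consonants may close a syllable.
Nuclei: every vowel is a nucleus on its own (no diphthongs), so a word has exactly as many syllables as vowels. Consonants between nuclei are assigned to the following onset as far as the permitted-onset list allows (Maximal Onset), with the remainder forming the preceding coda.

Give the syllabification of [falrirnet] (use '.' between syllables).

fal.rir.net

The vowels are a, i, e — 3 nuclei, so 3 syllables.
/a…i/ gap (V1→V2): cluster /lr/ — the longest permitted-onset suffix is /r/; onset = /r/, preceding coda = /l/.
/i…e/ gap (V2→V3): /rn/ — longest licit onset from the right is /n/, leaving /r/ as coda.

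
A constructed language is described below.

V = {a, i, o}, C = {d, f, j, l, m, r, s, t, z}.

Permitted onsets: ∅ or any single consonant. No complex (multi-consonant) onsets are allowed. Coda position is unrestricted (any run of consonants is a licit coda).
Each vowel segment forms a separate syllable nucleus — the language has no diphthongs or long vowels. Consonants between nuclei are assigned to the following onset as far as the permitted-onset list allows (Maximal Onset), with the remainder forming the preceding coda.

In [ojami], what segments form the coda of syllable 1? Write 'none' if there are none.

none

Vowels present: o, a, i; each is a nucleus, giving 3 syllables.
V1 /o/ – V2 /a/: /j/ → onset of the next syllable (single consonants are always licit onsets).
V2 /a/ – V3 /i/: just /m/ — single C goes to the following onset.
Result: o.ja.mi.
Syllable 1 is /o/: onset ∅, nucleus /o/, coda ∅.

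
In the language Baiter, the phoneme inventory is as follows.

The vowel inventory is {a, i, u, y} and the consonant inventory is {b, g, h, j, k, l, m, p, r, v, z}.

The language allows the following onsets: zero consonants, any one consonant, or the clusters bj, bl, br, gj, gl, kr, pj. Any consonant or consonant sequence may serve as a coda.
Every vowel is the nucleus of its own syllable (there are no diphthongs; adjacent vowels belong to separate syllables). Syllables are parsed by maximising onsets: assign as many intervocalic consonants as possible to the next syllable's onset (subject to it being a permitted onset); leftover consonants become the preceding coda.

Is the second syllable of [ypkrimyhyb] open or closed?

open

Vowels present: y, i, y, y; each is a nucleus, giving 4 syllables.
/y…i/ gap (V1→V2): /pkr/ — longest licit onset from the right is /kr/, leaving /p/ as coda.
/i…y/ gap (V2→V3): /m/ is a single consonant, so it becomes the next onset.
/y…y/ gap (V3→V4): /h/ is a single consonant, so it becomes the next onset.
Syllabification: yp.kri.my.hyb.
Syllable 2 is /kri/; it ends in its nucleus with no coda, so it is open.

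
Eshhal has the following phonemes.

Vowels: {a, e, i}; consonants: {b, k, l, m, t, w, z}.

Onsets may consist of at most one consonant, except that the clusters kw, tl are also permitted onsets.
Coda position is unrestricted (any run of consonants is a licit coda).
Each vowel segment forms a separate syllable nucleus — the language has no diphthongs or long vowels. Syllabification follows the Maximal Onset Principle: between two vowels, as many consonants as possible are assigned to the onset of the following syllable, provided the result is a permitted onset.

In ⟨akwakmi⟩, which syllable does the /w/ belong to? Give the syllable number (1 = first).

Nuclei (vowels): a, a, i → 3 syllables.
σ1/σ2 boundary: cluster /kw/ — /kw/ is itself a permitted onset, so the whole cluster goes right; preceding coda = ∅.
σ2/σ3 boundary: /km/; trying suffixes from longest down, /m/ is the first permitted one, so coda /k/ | onset /m/.
So the parse is a.kwak.mi.
The /w/ is in the onset of syllable 2 (/kwak/).

2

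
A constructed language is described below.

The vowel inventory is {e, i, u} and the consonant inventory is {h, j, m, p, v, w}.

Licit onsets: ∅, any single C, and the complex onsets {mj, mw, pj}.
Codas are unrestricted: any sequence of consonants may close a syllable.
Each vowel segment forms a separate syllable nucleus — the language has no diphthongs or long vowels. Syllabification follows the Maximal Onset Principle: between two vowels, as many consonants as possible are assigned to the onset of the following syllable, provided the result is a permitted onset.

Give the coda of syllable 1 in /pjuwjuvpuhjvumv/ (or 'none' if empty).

w

Nuclei (vowels): u, u, u, u → 4 syllables.
V1 /u/ – V2 /u/: /wj/; trying suffixes from longest down, /j/ is the first permitted one, so coda /w/ | onset /j/.
V2 /u/ – V3 /u/: /vp/; trying suffixes from longest down, /p/ is the first permitted one, so coda /v/ | onset /p/.
V3 /u/ – V4 /u/: /hjv/ — longest licit onset from the right is /v/, leaving /hj/ as coda.
So the parse is pjuw.juv.puhj.vumv.
Syllable 1 is /pjuw/: onset /pj/, nucleus /u/, coda /w/.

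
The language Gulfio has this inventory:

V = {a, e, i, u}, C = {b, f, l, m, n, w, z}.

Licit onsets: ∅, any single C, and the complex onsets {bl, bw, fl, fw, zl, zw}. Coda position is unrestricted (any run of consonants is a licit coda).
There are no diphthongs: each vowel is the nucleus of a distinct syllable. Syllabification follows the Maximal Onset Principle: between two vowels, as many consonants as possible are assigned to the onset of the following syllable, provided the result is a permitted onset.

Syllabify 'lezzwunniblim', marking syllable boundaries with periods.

Nuclei (vowels): e, u, i, i → 4 syllables.
Between /e/ (V1) and /u/ (V2): /zzw/ splits as /z/ + /zw/ (/zw/ is the longest suffix that is a licit onset).
Between /u/ (V2) and /i/ (V3): /nn/ — longest licit onset from the right is /n/, leaving /n/ as coda.
Between /i/ (V3) and /i/ (V4): /bl/ is a licit onset in full, so it all attaches to the next syllable.

lez.zwun.ni.blim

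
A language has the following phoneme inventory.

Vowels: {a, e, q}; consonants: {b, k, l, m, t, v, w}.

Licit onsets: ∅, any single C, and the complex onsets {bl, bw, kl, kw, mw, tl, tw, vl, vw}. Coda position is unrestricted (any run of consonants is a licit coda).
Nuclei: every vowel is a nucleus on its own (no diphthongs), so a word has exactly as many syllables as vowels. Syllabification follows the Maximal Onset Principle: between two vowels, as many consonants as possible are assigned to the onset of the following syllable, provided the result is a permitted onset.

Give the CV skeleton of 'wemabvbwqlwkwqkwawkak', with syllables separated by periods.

The vowels are e, a, q, q, a, a — 6 nuclei, so 6 syllables.
σ1/σ2 boundary: /m/ → onset of the next syllable (single consonants are always licit onsets).
σ2/σ3 boundary: /bvbw/ splits as /bv/ + /bw/ (/bw/ is the longest suffix that is a licit onset).
σ3/σ4 boundary: /lwkw/ splits as /lw/ + /kw/ (/kw/ is the longest suffix that is a licit onset).
σ4/σ5 boundary: cluster /kw/ — /kw/ is itself a permitted onset, so the whole cluster goes right; preceding coda = ∅.
σ5/σ6 boundary: /wk/ — longest licit onset from the right is /k/, leaving /w/ as coda.
So the parse is we.mabv.bwqlw.kwq.kwaw.kak.
Mapping each syllable to C/V: /we/ → CV, /mabv/ → CVCC, /bwqlw/ → CCVCC, /kwq/ → CCV, /kwaw/ → CCVC, /kak/ → CVC.

CV.CVCC.CCVCC.CCV.CCVC.CVC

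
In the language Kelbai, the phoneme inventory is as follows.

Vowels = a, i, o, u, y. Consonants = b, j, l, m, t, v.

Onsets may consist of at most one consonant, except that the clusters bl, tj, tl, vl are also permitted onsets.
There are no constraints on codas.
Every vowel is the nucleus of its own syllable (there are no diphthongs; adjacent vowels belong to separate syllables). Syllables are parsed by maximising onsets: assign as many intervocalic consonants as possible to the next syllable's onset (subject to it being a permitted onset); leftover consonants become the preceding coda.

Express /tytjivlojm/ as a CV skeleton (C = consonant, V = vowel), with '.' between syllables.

The vowels are y, i, o — 3 nuclei, so 3 syllables.
/y…i/ gap (V1→V2): cluster /tj/ — /tj/ is itself a permitted onset, so the whole cluster goes right; preceding coda = ∅.
/i…o/ gap (V2→V3): /vl/ — entire cluster is a permitted onset → onset /vl/, coda ∅.
Syllabification: ty.tji.vlojm.
Mapping each syllable to C/V: /ty/ → CV, /tji/ → CCV, /vlojm/ → CCVCC.

CV.CCV.CCVCC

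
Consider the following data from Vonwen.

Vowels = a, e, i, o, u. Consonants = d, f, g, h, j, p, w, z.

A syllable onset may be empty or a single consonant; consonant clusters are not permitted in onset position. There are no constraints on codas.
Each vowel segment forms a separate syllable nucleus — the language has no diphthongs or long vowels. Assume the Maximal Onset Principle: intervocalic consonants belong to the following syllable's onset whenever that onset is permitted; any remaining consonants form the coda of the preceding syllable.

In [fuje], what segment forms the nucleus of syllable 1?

u

Nuclei (vowels): u, e → 2 syllables.
The first nucleus (vowel 1 from the left) is /u/.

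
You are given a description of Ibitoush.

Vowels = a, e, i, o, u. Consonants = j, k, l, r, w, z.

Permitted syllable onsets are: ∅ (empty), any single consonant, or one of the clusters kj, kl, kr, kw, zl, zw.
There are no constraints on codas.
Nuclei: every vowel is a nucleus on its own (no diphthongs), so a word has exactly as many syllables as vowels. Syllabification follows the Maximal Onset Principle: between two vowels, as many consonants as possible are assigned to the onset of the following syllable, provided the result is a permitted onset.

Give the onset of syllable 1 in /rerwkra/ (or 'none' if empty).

Vowels present: e, a; each is a nucleus, giving 2 syllables.
V1 /e/ – V2 /a/: /rwkr/; trying suffixes from longest down, /kr/ is the first permitted one, so coda /rw/ | onset /kr/.
Putting it together: rerw.kra.
Syllable 1 is /rerw/: onset /r/, nucleus /e/, coda /rw/.

r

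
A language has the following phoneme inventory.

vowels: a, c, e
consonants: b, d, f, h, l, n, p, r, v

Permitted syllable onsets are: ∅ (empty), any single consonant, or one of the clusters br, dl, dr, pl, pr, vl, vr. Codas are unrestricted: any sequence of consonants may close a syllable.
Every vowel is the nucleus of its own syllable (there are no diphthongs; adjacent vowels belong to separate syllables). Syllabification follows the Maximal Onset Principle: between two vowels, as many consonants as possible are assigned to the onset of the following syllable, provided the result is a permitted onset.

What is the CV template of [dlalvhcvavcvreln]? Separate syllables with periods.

CCVCC.CV.CV.CV.CCVCC

Vowels present: a, c, a, c, e; each is a nucleus, giving 5 syllables.
Between /a/ (V1) and /c/ (V2): /lvh/ splits as /lv/ + /h/ (/h/ is the longest suffix that is a licit onset).
Between /c/ (V2) and /a/ (V3): just /v/ — single C goes to the following onset.
Between /a/ (V3) and /c/ (V4): /v/ is a single consonant, so it becomes the next onset.
Between /c/ (V4) and /e/ (V5): /vr/ — entire cluster is a permitted onset → onset /vr/, coda ∅.
Putting it together: dlalv.hc.va.vc.vreln.
Mapping each syllable to C/V: /dlalv/ → CCVCC, /hc/ → CV, /va/ → CV, /vc/ → CV, /vreln/ → CCVCC.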